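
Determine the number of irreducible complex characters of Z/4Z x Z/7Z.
28

Why: The number of irreducible complex representations of a finite group equals its number of conjugacy classes. Z/4Z x Z/7Z is abelian of order 28, so every element is its own conjugacy class: 28 classes, so Z/4Z x Z/7Z (order 28) has exactly 28 irreducible complex representations.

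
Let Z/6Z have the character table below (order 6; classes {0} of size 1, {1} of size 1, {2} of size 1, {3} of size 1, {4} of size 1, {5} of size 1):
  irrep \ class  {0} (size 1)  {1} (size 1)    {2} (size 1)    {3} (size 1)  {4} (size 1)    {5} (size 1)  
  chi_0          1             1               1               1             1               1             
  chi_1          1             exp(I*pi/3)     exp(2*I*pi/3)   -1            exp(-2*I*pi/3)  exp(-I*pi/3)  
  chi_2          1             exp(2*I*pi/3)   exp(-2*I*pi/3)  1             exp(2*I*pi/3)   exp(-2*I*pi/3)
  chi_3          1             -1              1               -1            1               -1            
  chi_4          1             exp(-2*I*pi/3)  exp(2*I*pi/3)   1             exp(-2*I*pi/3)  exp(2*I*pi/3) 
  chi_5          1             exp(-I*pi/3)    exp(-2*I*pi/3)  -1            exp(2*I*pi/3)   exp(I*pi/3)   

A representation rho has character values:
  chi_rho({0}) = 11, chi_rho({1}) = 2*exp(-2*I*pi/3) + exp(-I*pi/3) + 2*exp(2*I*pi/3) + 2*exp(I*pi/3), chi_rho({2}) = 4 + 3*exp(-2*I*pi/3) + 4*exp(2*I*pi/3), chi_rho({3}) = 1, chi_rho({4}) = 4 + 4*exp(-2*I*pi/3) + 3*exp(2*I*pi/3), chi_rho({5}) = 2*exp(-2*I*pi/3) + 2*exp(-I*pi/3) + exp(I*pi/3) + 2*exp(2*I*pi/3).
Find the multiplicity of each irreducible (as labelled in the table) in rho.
Multiplicities: chi_0: 2, chi_1: 2, chi_2: 2, chi_3: 2, chi_4: 2, chi_5: 1.

Details: Use <chi_rho, chi> = (1/|G|) sum_C |C| * chi_rho(C) * conj(chi(C)) with |G| = 6 for each irreducible chi in the table:
  <chi_rho, chi_0> = (1/6)[1*(11)*conj(1) + 1*(2*exp(-2*I*pi/3) + exp(-I*pi/3) + 2*exp(2*I*pi/3) + 2*exp(I*pi/3))*conj(1) + 1*(4 + 3*exp(-2*I*pi/3) + 4*exp(2*I*pi/3))*conj(1) + 1*(1)*conj(1) + 1*(4 + 4*exp(-2*I*pi/3) + 3*exp(2*I*pi/3))*conj(1) + 1*(2*exp(-2*I*pi/3) + 2*exp(-I*pi/3) + exp(I*pi/3) + 2*exp(2*I*pi/3))*conj(1)]
      = (1/6)[(11) + (2*exp(-2*I*pi/3) + exp(-I*pi/3) + 2*exp(2*I*pi/3) + 2*exp(I*pi/3)) + (4 + 3*exp(-2*I*pi/3) + 4*exp(2*I*pi/3)) + (1) + (4 + 4*exp(-2*I*pi/3) + 3*exp(2*I*pi/3)) + (2*exp(-2*I*pi/3) + 2*exp(-I*pi/3) + exp(I*pi/3) + 2*exp(2*I*pi/3))] = 12/6 = 2
  <chi_rho, chi_1> = (1/6)[1*(11)*conj(1) + 1*(2*exp(-2*I*pi/3) + exp(-I*pi/3) + 2*exp(2*I*pi/3) + 2*exp(I*pi/3))*conj(exp(I*pi/3)) + 1*(4 + 3*exp(-2*I*pi/3) + 4*exp(2*I*pi/3))*conj(exp(2*I*pi/3)) + 1*(1)*conj(-1) + 1*(4 + 4*exp(-2*I*pi/3) + 3*exp(2*I*pi/3))*conj(exp(-2*I*pi/3)) + 1*(2*exp(-2*I*pi/3) + 2*exp(-I*pi/3) + exp(I*pi/3) + 2*exp(2*I*pi/3))*conj(exp(-I*pi/3))]
      = (1/6)[(11) + (exp(-2*I*pi/3) + 2*exp(I*pi/3)) + (4 + 4*exp(-2*I*pi/3) + 3*exp(2*I*pi/3)) + (-1) + (4 + 3*exp(-2*I*pi/3) + 4*exp(2*I*pi/3)) + (2*exp(-I*pi/3) + exp(2*I*pi/3))] = 12/6 = 2
  <chi_rho, chi_2> = (1/6)[1*(11)*conj(1) + 1*(2*exp(-2*I*pi/3) + exp(-I*pi/3) + 2*exp(2*I*pi/3) + 2*exp(I*pi/3))*conj(exp(2*I*pi/3)) + 1*(4 + 3*exp(-2*I*pi/3) + 4*exp(2*I*pi/3))*conj(exp(-2*I*pi/3)) + 1*(1)*conj(1) + 1*(4 + 4*exp(-2*I*pi/3) + 3*exp(2*I*pi/3))*conj(exp(2*I*pi/3)) + 1*(2*exp(-2*I*pi/3) + 2*exp(-I*pi/3) + exp(I*pi/3) + 2*exp(2*I*pi/3))*conj(exp(-2*I*pi/3))]
      = (1/6)[(11) + (1) + (-1) + (1) + (-1) + (1)] = 12/6 = 2
  <chi_rho, chi_3> = (1/6)[1*(11)*conj(1) + 1*(2*exp(-2*I*pi/3) + exp(-I*pi/3) + 2*exp(2*I*pi/3) + 2*exp(I*pi/3))*conj(-1) + 1*(4 + 3*exp(-2*I*pi/3) + 4*exp(2*I*pi/3))*conj(1) + 1*(1)*conj(-1) + 1*(4 + 4*exp(-2*I*pi/3) + 3*exp(2*I*pi/3))*conj(1) + 1*(2*exp(-2*I*pi/3) + 2*exp(-I*pi/3) + exp(I*pi/3) + 2*exp(2*I*pi/3))*conj(-1)]
      = (1/6)[(11) + (-2*exp(I*pi/3) - 2*exp(2*I*pi/3) - exp(-I*pi/3) - 2*exp(-2*I*pi/3)) + (4 + 3*exp(-2*I*pi/3) + 4*exp(2*I*pi/3)) + (-1) + (4 + 4*exp(-2*I*pi/3) + 3*exp(2*I*pi/3)) + (-2*exp(2*I*pi/3) - exp(I*pi/3) - 2*exp(-I*pi/3) - 2*exp(-2*I*pi/3))] = 12/6 = 2
  <chi_rho, chi_4> = (1/6)[1*(11)*conj(1) + 1*(2*exp(-2*I*pi/3) + exp(-I*pi/3) + 2*exp(2*I*pi/3) + 2*exp(I*pi/3))*conj(exp(-2*I*pi/3)) + 1*(4 + 3*exp(-2*I*pi/3) + 4*exp(2*I*pi/3))*conj(exp(2*I*pi/3)) + 1*(1)*conj(1) + 1*(4 + 4*exp(-2*I*pi/3) + 3*exp(2*I*pi/3))*conj(exp(-2*I*pi/3)) + 1*(2*exp(-2*I*pi/3) + 2*exp(-I*pi/3) + exp(I*pi/3) + 2*exp(2*I*pi/3))*conj(exp(2*I*pi/3))]
      = (1/6)[(11) + (2*exp(-2*I*pi/3) + exp(I*pi/3)) + (4 + 4*exp(-2*I*pi/3) + 3*exp(2*I*pi/3)) + (1) + (4 + 3*exp(-2*I*pi/3) + 4*exp(2*I*pi/3)) + (exp(-I*pi/3) + 2*exp(2*I*pi/3))] = 12/6 = 2
  <chi_rho, chi_5> = (1/6)[1*(11)*conj(1) + 1*(2*exp(-2*I*pi/3) + exp(-I*pi/3) + 2*exp(2*I*pi/3) + 2*exp(I*pi/3))*conj(exp(-I*pi/3)) + 1*(4 + 3*exp(-2*I*pi/3) + 4*exp(2*I*pi/3))*conj(exp(-2*I*pi/3)) + 1*(1)*conj(-1) + 1*(4 + 4*exp(-2*I*pi/3) + 3*exp(2*I*pi/3))*conj(exp(2*I*pi/3)) + 1*(2*exp(-2*I*pi/3) + 2*exp(-I*pi/3) + exp(I*pi/3) + 2*exp(2*I*pi/3))*conj(exp(I*pi/3))]
      = (1/6)[(11) + (-1) + (-1) + (-1) + (-1) + (-1)] = 6/6 = 1
(Exp terms are combined using exp(i*s)*conj(exp(i*t)) = exp(i*(s-t)), and sums of them are collapsed using the identity that for every m > 1 the m distinct m-th roots of unity sum to 0, e.g. 1 + exp(2*I*pi/3) + exp(-2*I*pi/3) = 0.)
Dimension check: dim(rho) = sum (mult * dim) = 2*1 + 2*1 + 2*1 + 2*1 + 2*1 + 1*1 = 11 = chi_rho(e) = 11.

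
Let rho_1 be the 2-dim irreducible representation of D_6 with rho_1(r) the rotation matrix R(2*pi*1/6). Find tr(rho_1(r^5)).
chi_{rho_1}(r^5) = 2*cos(2*pi*1*5/6) = 1

Explanation: rho_1(r^5) is rotation by angle 2*pi*1*5/6, whose trace is 2*cos(2*pi*1*5/6) = 1.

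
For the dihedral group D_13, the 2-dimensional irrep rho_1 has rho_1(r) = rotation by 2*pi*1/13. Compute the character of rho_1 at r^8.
chi_{rho_1}(r^8) = 2*cos(2*pi*1*8/13) = -2*cos(3*pi/13)

Why: rho_1(r^8) is rotation by angle 2*pi*1*8/13, whose trace is 2*cos(2*pi*1*8/13) = -2*cos(3*pi/13).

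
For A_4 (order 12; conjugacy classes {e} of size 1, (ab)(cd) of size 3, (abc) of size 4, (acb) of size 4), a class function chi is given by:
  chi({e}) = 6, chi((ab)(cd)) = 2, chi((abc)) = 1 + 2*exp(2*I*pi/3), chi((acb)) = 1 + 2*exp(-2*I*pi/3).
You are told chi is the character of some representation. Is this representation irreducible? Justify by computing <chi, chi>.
Not irreducible (reducible): <chi, chi> = 6 > 1.

Justification: <chi, chi> = (1/|G|) sum_C |C| * |chi(C)|^2 = (1/12)[1*|6|^2 + 3*|2|^2 + 4*|1 + 2*exp(2*I*pi/3)|^2 + 4*|1 + 2*exp(-2*I*pi/3)|^2]
  = (1/12)[(36) + (12) + (12) + (12)] = 72/12 = 6.
(Exp terms are combined using exp(i*s)*conj(exp(i*t)) = exp(i*(s-t)), and sums of them are collapsed using the identity that for every m > 1 the m distinct m-th roots of unity sum to 0, e.g. 1 + exp(2*I*pi/3) + exp(-2*I*pi/3) = 0.)
A character is irreducible iff <chi, chi> = 1, so this representation is reducible.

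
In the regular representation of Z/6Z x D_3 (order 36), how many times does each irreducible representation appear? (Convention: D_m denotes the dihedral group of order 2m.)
Each irreducible V_i of dimension d_i appears with multiplicity d_i, i.e. rho_reg = (direct sum over all irreducibles V_i) d_i V_i. The irreducible dimensions for Z/6Z x D_3 are 1, 1, 1, 1, 1, 1, 1, 1, 1, 1, 1, 1, 2, 2, 2, 2, 2, 2: 12 irreducibles of dimension 1, each with multiplicity 1; 6 irreducibles of dimension 2, each with multiplicity 2. Total dimension 12*1*1 + 6*2*2 = 36 = |G|.

General theorem: in the regular representation of a finite group G, each irreducible appears with multiplicity equal to its dimension. Check: dim(rho_reg) = sum d_i^2 = 1 + 1 + 1 + 1 + 1 + 1 + 1 + 1 + 1 + 1 + 1 + 1 + 4 + 4 + 4 + 4 + 4 + 4 = 36 = |G|.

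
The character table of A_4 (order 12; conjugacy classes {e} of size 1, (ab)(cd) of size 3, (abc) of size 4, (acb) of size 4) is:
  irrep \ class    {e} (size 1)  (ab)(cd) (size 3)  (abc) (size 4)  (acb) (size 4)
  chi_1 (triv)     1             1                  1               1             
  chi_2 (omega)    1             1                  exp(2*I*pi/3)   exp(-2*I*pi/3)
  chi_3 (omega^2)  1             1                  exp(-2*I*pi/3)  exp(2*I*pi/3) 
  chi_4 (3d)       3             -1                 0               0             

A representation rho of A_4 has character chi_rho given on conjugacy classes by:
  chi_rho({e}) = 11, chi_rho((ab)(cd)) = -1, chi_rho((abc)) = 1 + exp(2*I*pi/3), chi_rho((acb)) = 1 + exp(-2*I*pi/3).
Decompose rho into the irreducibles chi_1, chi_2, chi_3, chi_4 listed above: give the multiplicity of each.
Multiplicities: chi_1: 1, chi_2: 1, chi_3: 0, chi_4: 3.

Details: Use <chi_rho, chi> = (1/|G|) sum_C |C| * chi_rho(C) * conj(chi(C)) with |G| = 12 for each irreducible chi in the table:
  <chi_rho, chi_1> = (1/12)[1*(11)*conj(1) + 3*(-1)*conj(1) + 4*(1 + exp(2*I*pi/3))*conj(1) + 4*(1 + exp(-2*I*pi/3))*conj(1)]
      = (1/12)[(11) + (-3) + (4 + 4*exp(2*I*pi/3)) + (4 + 4*exp(-2*I*pi/3))] = 12/12 = 1
  <chi_rho, chi_2> = (1/12)[1*(11)*conj(1) + 3*(-1)*conj(1) + 4*(1 + exp(2*I*pi/3))*conj(exp(2*I*pi/3)) + 4*(1 + exp(-2*I*pi/3))*conj(exp(-2*I*pi/3))]
      = (1/12)[(11) + (-3) + (4 + 4*exp(-2*I*pi/3)) + (4 + 4*exp(2*I*pi/3))] = 12/12 = 1
  <chi_rho, chi_3> = (1/12)[1*(11)*conj(1) + 3*(-1)*conj(1) + 4*(1 + exp(2*I*pi/3))*conj(exp(-2*I*pi/3)) + 4*(1 + exp(-2*I*pi/3))*conj(exp(2*I*pi/3))]
      = (1/12)[(11) + (-3) + (-4) + (-4)] = 0/12 = 0
  <chi_rho, chi_4> = (1/12)[1*(11)*conj(3) + 3*(-1)*conj(-1) + 4*(1 + exp(2*I*pi/3))*conj(0) + 4*(1 + exp(-2*I*pi/3))*conj(0)]
      = (1/12)[(33) + (3) + (0) + (0)] = 36/12 = 3
(Exp terms are combined using exp(i*s)*conj(exp(i*t)) = exp(i*(s-t)), and sums of them are collapsed using the identity that for every m > 1 the m distinct m-th roots of unity sum to 0, e.g. 1 + exp(2*I*pi/3) + exp(-2*I*pi/3) = 0.)
Dimension check: dim(rho) = sum (mult * dim) = 1*1 + 1*1 + 0*1 + 3*3 = 11 = chi_rho(e) = 11.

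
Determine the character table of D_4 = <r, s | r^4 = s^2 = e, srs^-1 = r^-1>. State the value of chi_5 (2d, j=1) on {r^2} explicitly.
Conjugacy classes: {e} of size 1, {r^2} of size 1, {r^1, r^3} of size 2, {s, sr^2, ...} of size 2, {sr, sr^3, ...} of size 2.
Character table:
  irrep \ class              {e} (size 1)  {r^2} (size 1)  {r^1, r^3} (size 2)  {s, sr^2, ...} (size 2)  {sr, sr^3, ...} (size 2)
  chi_1 (triv)               1             1               1                    1                        1                       
  chi_2 (sign: r->1, s->-1)  1             1               1                    -1                       -1                      
  chi_3 (r->-1, s->1)        1             1               -1                   1                        -1                      
  chi_4 (r->-1, s->-1)       1             1               -1                   -1                       1                       
  chi_5 (2d, j=1)            2             -2              0                    0                        0                       

Spot check: chi_5 (2d, j=1) on {r^2} = -2.

Derivation: D_4 has order 2*4 = 8 with 5 conjugacy classes, hence 5 irreducibles. Sum of squared dims 1 + 1 + 1 + 1 + 4 = 8 = |G|. Linear characters come from the abelianisation; the 2-dimensional irreps have character r^k -> 2*cos(2*pi*j*k/4), reflections -> 0.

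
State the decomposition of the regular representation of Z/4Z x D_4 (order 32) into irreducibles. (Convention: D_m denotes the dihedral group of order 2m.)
Each irreducible V_i of dimension d_i appears with multiplicity d_i, i.e. rho_reg = (direct sum over all irreducibles V_i) d_i V_i. The irreducible dimensions for Z/4Z x D_4 are 1, 1, 1, 1, 1, 1, 1, 1, 1, 1, 1, 1, 1, 1, 1, 1, 2, 2, 2, 2: 16 irreducibles of dimension 1, each with multiplicity 1; 4 irreducibles of dimension 2, each with multiplicity 2. Total dimension 16*1*1 + 4*2*2 = 32 = |G|.

Explanation: General theorem: in the regular representation of a finite group G, each irreducible appears with multiplicity equal to its dimension. Check: dim(rho_reg) = sum d_i^2 = 1 + 1 + 1 + 1 + 1 + 1 + 1 + 1 + 1 + 1 + 1 + 1 + 1 + 1 + 1 + 1 + 4 + 4 + 4 + 4 = 32 = |G|.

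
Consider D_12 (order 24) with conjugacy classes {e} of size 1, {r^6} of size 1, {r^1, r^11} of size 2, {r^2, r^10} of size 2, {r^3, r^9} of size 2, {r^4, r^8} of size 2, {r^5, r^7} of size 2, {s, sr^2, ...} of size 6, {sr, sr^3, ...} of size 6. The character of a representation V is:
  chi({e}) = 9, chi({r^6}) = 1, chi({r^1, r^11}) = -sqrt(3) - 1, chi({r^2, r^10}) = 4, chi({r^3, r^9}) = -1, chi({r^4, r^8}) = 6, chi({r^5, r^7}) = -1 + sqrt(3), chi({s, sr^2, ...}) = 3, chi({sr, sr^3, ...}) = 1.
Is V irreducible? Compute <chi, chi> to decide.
Not irreducible (reducible): <chi, chi> = 11 > 1.

Working: <chi, chi> = (1/|G|) sum_C |C| * |chi(C)|^2 = (1/24)[1*|9|^2 + 1*|1|^2 + 2*|-sqrt(3) - 1|^2 + 2*|4|^2 + 2*|-1|^2 + 2*|6|^2 + 2*|-1 + sqrt(3)|^2 + 6*|3|^2 + 6*|1|^2]
  = (1/24)[(81) + (1) + (4*sqrt(3) + 8) + (32) + (2) + (72) + (8 - 4*sqrt(3)) + (54) + (6)] = 264/24 = 11.
A character is irreducible iff <chi, chi> = 1, so this representation is reducible.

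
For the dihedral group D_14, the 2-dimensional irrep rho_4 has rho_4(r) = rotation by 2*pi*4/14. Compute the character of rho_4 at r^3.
chi_{rho_4}(r^3) = 2*cos(2*pi*4*3/14) = 2*cos(2*pi/7)

Proof sketch: rho_4(r^3) is rotation by angle 2*pi*4*3/14, whose trace is 2*cos(2*pi*4*3/14) = 2*cos(2*pi/7).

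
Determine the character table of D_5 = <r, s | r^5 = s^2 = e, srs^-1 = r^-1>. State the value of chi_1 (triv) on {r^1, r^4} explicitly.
Conjugacy classes: {e} of size 1, {r^1, r^4} of size 2, {r^2, r^3} of size 2, {s, sr, ..., sr^4} of size 5.
Character table:
  irrep \ class              {e} (size 1)  {r^1, r^4} (size 2)  {r^2, r^3} (size 2)  {s, sr, ..., sr^4} (size 5)
  chi_1 (triv)               1             1                    1                    1                          
  chi_2 (sign: r->1, s->-1)  1             1                    1                    -1                         
  chi_3 (2d, j=1)            2             -1/2 + sqrt(5)/2     -sqrt(5)/2 - 1/2     0                          
  chi_4 (2d, j=2)            2             -sqrt(5)/2 - 1/2     -1/2 + sqrt(5)/2     0                          

Spot check: chi_1 (triv) on {r^1, r^4} = 1.

D_5 has order 2*5 = 10 with 4 conjugacy classes, hence 4 irreducibles. Sum of squared dims 1 + 1 + 4 + 4 = 10 = |G|. Linear characters come from the abelianisation; the 2-dimensional irreps have character r^k -> 2*cos(2*pi*j*k/5), reflections -> 0.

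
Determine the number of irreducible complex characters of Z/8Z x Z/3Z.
24

Solution. The number of irreducible complex representations of a finite group equals its number of conjugacy classes. Z/8Z x Z/3Z is abelian of order 24, so every element is its own conjugacy class: 24 classes, so Z/8Z x Z/3Z (order 24) has exactly 24 irreducible complex representations.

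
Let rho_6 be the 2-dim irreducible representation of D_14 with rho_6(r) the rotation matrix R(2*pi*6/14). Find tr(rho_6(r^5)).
chi_{rho_6}(r^5) = 2*cos(2*pi*6*5/14) = 2*cos(30*pi/7)

Reasoning: rho_6(r^5) is rotation by angle 2*pi*6*5/14, whose trace is 2*cos(2*pi*6*5/14) = 2*cos(30*pi/7).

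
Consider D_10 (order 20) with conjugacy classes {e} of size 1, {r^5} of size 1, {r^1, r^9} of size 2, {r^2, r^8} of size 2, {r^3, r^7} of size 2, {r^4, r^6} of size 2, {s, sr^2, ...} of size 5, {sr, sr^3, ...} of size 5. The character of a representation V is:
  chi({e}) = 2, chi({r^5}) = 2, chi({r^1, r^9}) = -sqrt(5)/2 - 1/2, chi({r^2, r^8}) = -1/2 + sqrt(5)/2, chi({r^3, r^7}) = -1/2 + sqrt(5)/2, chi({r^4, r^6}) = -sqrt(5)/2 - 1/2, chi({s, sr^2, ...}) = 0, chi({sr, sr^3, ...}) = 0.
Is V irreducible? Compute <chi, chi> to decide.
Irreducible: <chi, chi> = 1.

<chi, chi> = (1/|G|) sum_C |C| * |chi(C)|^2 = (1/20)[1*|2|^2 + 1*|2|^2 + 2*|-sqrt(5)/2 - 1/2|^2 + 2*|-1/2 + sqrt(5)/2|^2 + 2*|-1/2 + sqrt(5)/2|^2 + 2*|-sqrt(5)/2 - 1/2|^2 + 5*|0|^2 + 5*|0|^2]
  = (1/20)[(4) + (4) + (sqrt(5) + 3) + (3 - sqrt(5)) + (3 - sqrt(5)) + (sqrt(5) + 3) + (0) + (0)] = 20/20 = 1.
A character is irreducible iff <chi, chi> = 1, so this representation is irreducible.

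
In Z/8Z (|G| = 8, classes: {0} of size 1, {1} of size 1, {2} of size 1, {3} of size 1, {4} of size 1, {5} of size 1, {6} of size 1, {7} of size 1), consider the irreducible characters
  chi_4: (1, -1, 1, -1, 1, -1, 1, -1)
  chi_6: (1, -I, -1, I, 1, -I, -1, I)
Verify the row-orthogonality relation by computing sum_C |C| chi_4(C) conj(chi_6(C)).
Sum = 0; so <chi_4, chi_6> = 0 (distinct irreducibles are orthogonal).

Why: Compute term by term over conjugacy classes (|C| * chi_4(C) * conj(chi_6(C))):
  1*(1)*conj(1) + 1*(-1)*conj(-I) + 1*(1)*conj(-1) + 1*(-1)*conj(I) + 1*(1)*conj(1) + 1*(-1)*conj(-I) + 1*(1)*conj(-1) + 1*(-1)*conj(I)
  = (1) + (-I) + (-1) + (I) + (1) + (-I) + (-1) + (I)
  = 0.
(Exp terms are combined using exp(i*s)*conj(exp(i*t)) = exp(i*(s-t)), and sums of them are collapsed using the identity that for every m > 1 the m distinct m-th roots of unity sum to 0, e.g. 1 + exp(2*I*pi/3) + exp(-2*I*pi/3) = 0.)
Dividing by |G| = 8 gives 0/8 = 0, matching the row-orthogonality relation <chi_4, chi_6> = [chi_4 = chi_6].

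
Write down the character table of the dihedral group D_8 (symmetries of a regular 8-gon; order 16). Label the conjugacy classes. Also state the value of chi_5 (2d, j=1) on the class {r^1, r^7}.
Conjugacy classes: {e} of size 1, {r^4} of size 1, {r^1, r^7} of size 2, {r^2, r^6} of size 2, {r^3, r^5} of size 2, {s, sr^2, ...} of size 4, {sr, sr^3, ...} of size 4.
Character table:
  irrep \ class              {e} (size 1)  {r^4} (size 1)  {r^1, r^7} (size 2)  {r^2, r^6} (size 2)  {r^3, r^5} (size 2)  {s, sr^2, ...} (size 4)  {sr, sr^3, ...} (size 4)
  chi_1 (triv)               1             1               1                    1                    1                    1                        1                       
  chi_2 (sign: r->1, s->-1)  1             1               1                    1                    1                    -1                       -1                      
  chi_3 (r->-1, s->1)        1             1               -1                   1                    -1                   1                        -1                      
  chi_4 (r->-1, s->-1)       1             1               -1                   1                    -1                   -1                       1                       
  chi_5 (2d, j=1)            2             -2              sqrt(2)              0                    -sqrt(2)             0                        0                       
  chi_6 (2d, j=2)            2             2               0                    -2                   0                    0                        0                       
  chi_7 (2d, j=3)            2             -2              -sqrt(2)             0                    sqrt(2)              0                        0                       

Spot check: chi_5 (2d, j=1) on {r^1, r^7} = sqrt(2).

Why: D_8 has order 2*8 = 16 with 7 conjugacy classes, hence 7 irreducibles. Sum of squared dims 1 + 1 + 1 + 1 + 4 + 4 + 4 = 16 = |G|. Linear characters come from the abelianisation; the 2-dimensional irreps have character r^k -> 2*cos(2*pi*j*k/8), reflections -> 0.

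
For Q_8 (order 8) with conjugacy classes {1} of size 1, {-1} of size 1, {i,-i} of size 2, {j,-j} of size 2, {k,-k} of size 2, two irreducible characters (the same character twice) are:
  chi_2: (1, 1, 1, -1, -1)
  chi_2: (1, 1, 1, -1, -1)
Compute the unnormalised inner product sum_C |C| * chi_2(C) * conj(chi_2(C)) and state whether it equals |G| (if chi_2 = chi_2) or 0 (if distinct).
Sum = 8 = |G| = 8; so <chi_2, chi_2> = 1 (norm-1 confirms irreducibility).

Proof sketch: Compute term by term over conjugacy classes (|C| * chi_2(C) * conj(chi_2(C))):
  1*(1)*conj(1) + 1*(1)*conj(1) + 2*(1)*conj(1) + 2*(-1)*conj(-1) + 2*(-1)*conj(-1)
  = (1) + (1) + (2) + (2) + (2)
  = 8.
Dividing by |G| = 8 gives 8/8 = 1, matching the row-orthogonality relation <chi_2, chi_2> = [chi_2 = chi_2].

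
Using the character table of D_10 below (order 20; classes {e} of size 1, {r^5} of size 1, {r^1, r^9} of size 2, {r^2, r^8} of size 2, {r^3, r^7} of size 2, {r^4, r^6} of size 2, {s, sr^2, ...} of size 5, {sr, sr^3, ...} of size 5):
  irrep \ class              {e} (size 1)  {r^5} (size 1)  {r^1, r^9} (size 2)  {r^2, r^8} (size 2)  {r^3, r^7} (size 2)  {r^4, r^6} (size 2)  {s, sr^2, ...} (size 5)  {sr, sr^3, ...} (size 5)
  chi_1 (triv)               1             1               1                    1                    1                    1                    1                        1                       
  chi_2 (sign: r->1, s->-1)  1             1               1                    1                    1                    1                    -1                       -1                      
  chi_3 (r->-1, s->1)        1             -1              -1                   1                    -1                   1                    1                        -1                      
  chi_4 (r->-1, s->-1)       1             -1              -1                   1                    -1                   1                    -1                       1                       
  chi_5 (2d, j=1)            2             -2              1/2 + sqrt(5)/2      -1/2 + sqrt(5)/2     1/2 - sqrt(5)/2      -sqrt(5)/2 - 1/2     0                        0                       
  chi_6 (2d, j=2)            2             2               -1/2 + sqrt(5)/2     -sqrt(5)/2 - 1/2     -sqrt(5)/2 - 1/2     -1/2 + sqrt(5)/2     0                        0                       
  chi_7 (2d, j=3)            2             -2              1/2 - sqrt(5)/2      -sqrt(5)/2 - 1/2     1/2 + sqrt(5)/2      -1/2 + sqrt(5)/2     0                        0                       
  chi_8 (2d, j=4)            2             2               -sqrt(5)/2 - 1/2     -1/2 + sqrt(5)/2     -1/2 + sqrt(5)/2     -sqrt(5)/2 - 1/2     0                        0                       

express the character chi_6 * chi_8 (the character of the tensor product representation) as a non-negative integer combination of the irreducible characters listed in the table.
chi_6 tensor chi_8 = chi_6 + chi_8 (all other irreducibles have multiplicity 0).

Argument: The character of a tensor product is the pointwise product (chi_6 * chi_8)(C) = chi_6(C) * chi_8(C):
  {e}: (2)*(2), {r^5}: (2)*(2), {r^1, r^9}: (-1/2 + sqrt(5)/2)*(-sqrt(5)/2 - 1/2), {r^2, r^8}: (-sqrt(5)/2 - 1/2)*(-1/2 + sqrt(5)/2), {r^3, r^7}: (-sqrt(5)/2 - 1/2)*(-1/2 + sqrt(5)/2), {r^4, r^6}: (-1/2 + sqrt(5)/2)*(-sqrt(5)/2 - 1/2), {s, sr^2, ...}: (0)*(0), {sr, sr^3, ...}: (0)*(0)
so (chi_6 * chi_8) takes values
  {e} -> 4, {r^5} -> 4, {r^1, r^9} -> -1, {r^2, r^8} -> -1, {r^3, r^7} -> -1, {r^4, r^6} -> -1, {s, sr^2, ...} -> 0, {sr, sr^3, ...} -> 0.
Now take the inner product of this character with each irreducible chi from the table, <chi_6*chi_8, chi> = (1/20) sum_C |C| (chi_6*chi_8)(C) conj(chi(C)):
  <chi_6*chi_8, chi_1> = (1/20)[1*(4)*conj(1) + 1*(4)*conj(1) + 2*(-1)*conj(1) + 2*(-1)*conj(1) + 2*(-1)*conj(1) + 2*(-1)*conj(1) + 5*(0)*conj(1) + 5*(0)*conj(1)]
      = (1/20)[(4) + (4) + (-2) + (-2) + (-2) + (-2) + (0) + (0)] = 0/20 = 0
  <chi_6*chi_8, chi_2> = (1/20)[1*(4)*conj(1) + 1*(4)*conj(1) + 2*(-1)*conj(1) + 2*(-1)*conj(1) + 2*(-1)*conj(1) + 2*(-1)*conj(1) + 5*(0)*conj(-1) + 5*(0)*conj(-1)]
      = (1/20)[(4) + (4) + (-2) + (-2) + (-2) + (-2) + (0) + (0)] = 0/20 = 0
  <chi_6*chi_8, chi_3> = (1/20)[1*(4)*conj(1) + 1*(4)*conj(-1) + 2*(-1)*conj(-1) + 2*(-1)*conj(1) + 2*(-1)*conj(-1) + 2*(-1)*conj(1) + 5*(0)*conj(1) + 5*(0)*conj(-1)]
      = (1/20)[(4) + (-4) + (2) + (-2) + (2) + (-2) + (0) + (0)] = 0/20 = 0
  <chi_6*chi_8, chi_4> = (1/20)[1*(4)*conj(1) + 1*(4)*conj(-1) + 2*(-1)*conj(-1) + 2*(-1)*conj(1) + 2*(-1)*conj(-1) + 2*(-1)*conj(1) + 5*(0)*conj(-1) + 5*(0)*conj(1)]
      = (1/20)[(4) + (-4) + (2) + (-2) + (2) + (-2) + (0) + (0)] = 0/20 = 0
  <chi_6*chi_8, chi_5> = (1/20)[1*(4)*conj(2) + 1*(4)*conj(-2) + 2*(-1)*conj(1/2 + sqrt(5)/2) + 2*(-1)*conj(-1/2 + sqrt(5)/2) + 2*(-1)*conj(1/2 - sqrt(5)/2) + 2*(-1)*conj(-sqrt(5)/2 - 1/2) + 5*(0)*conj(0) + 5*(0)*conj(0)]
      = (1/20)[(8) + (-8) + (-sqrt(5) - 1) + (1 - sqrt(5)) + (-1 + sqrt(5)) + (1 + sqrt(5)) + (0) + (0)] = 0/20 = 0
  <chi_6*chi_8, chi_6> = (1/20)[1*(4)*conj(2) + 1*(4)*conj(2) + 2*(-1)*conj(-1/2 + sqrt(5)/2) + 2*(-1)*conj(-sqrt(5)/2 - 1/2) + 2*(-1)*conj(-sqrt(5)/2 - 1/2) + 2*(-1)*conj(-1/2 + sqrt(5)/2) + 5*(0)*conj(0) + 5*(0)*conj(0)]
      = (1/20)[(8) + (8) + (1 - sqrt(5)) + (1 + sqrt(5)) + (1 + sqrt(5)) + (1 - sqrt(5)) + (0) + (0)] = 20/20 = 1
  <chi_6*chi_8, chi_7> = (1/20)[1*(4)*conj(2) + 1*(4)*conj(-2) + 2*(-1)*conj(1/2 - sqrt(5)/2) + 2*(-1)*conj(-sqrt(5)/2 - 1/2) + 2*(-1)*conj(1/2 + sqrt(5)/2) + 2*(-1)*conj(-1/2 + sqrt(5)/2) + 5*(0)*conj(0) + 5*(0)*conj(0)]
      = (1/20)[(8) + (-8) + (-1 + sqrt(5)) + (1 + sqrt(5)) + (-sqrt(5) - 1) + (1 - sqrt(5)) + (0) + (0)] = 0/20 = 0
  <chi_6*chi_8, chi_8> = (1/20)[1*(4)*conj(2) + 1*(4)*conj(2) + 2*(-1)*conj(-sqrt(5)/2 - 1/2) + 2*(-1)*conj(-1/2 + sqrt(5)/2) + 2*(-1)*conj(-1/2 + sqrt(5)/2) + 2*(-1)*conj(-sqrt(5)/2 - 1/2) + 5*(0)*conj(0) + 5*(0)*conj(0)]
      = (1/20)[(8) + (8) + (1 + sqrt(5)) + (1 - sqrt(5)) + (1 - sqrt(5)) + (1 + sqrt(5)) + (0) + (0)] = 20/20 = 1
Hence the multiplicities are chi_6: 1, chi_8: 1. Dimension check: dim(chi_6)*dim(chi_8) = 2*2 = 4 and sum (mult * dim) = 1*2 + 1*2 = 4.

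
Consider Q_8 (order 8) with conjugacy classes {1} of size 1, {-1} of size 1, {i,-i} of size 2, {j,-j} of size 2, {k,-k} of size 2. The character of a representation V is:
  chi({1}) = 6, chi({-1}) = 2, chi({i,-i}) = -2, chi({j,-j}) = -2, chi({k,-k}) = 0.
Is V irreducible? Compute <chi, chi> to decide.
Not irreducible (reducible): <chi, chi> = 7 > 1.

Why: <chi, chi> = (1/|G|) sum_C |C| * |chi(C)|^2 = (1/8)[1*|6|^2 + 1*|2|^2 + 2*|-2|^2 + 2*|-2|^2 + 2*|0|^2]
  = (1/8)[(36) + (4) + (8) + (8) + (0)] = 56/8 = 7.
A character is irreducible iff <chi, chi> = 1, so this representation is reducible.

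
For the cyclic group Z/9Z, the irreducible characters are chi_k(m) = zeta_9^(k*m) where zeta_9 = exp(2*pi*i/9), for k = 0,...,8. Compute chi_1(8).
chi_1(8) = zeta_9^8 = exp(-2*I*pi/9)

Why: chi_1(8) = zeta_9^(1*8) = zeta_9^8. Since zeta_9^9 = 1, this equals zeta_9^8 = exp(2*pi*i*8/9) = exp(-2*I*pi/9).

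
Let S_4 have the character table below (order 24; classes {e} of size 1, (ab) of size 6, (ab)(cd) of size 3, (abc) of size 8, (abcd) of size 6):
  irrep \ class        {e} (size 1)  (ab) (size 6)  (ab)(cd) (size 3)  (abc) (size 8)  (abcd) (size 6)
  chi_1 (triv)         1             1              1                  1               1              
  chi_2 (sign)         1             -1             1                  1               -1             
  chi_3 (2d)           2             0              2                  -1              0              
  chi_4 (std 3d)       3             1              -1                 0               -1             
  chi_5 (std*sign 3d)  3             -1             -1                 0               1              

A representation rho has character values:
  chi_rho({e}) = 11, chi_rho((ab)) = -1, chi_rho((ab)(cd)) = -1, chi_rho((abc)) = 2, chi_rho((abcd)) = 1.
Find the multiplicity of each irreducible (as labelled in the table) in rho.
Multiplicities: chi_1: 1, chi_2: 1, chi_3: 0, chi_4: 1, chi_5: 2.

Proof sketch: Use <chi_rho, chi> = (1/|G|) sum_C |C| * chi_rho(C) * conj(chi(C)) with |G| = 24 for each irreducible chi in the table:
  <chi_rho, chi_1> = (1/24)[1*(11)*conj(1) + 6*(-1)*conj(1) + 3*(-1)*conj(1) + 8*(2)*conj(1) + 6*(1)*conj(1)]
      = (1/24)[(11) + (-6) + (-3) + (16) + (6)] = 24/24 = 1
  <chi_rho, chi_2> = (1/24)[1*(11)*conj(1) + 6*(-1)*conj(-1) + 3*(-1)*conj(1) + 8*(2)*conj(1) + 6*(1)*conj(-1)]
      = (1/24)[(11) + (6) + (-3) + (16) + (-6)] = 24/24 = 1
  <chi_rho, chi_3> = (1/24)[1*(11)*conj(2) + 6*(-1)*conj(0) + 3*(-1)*conj(2) + 8*(2)*conj(-1) + 6*(1)*conj(0)]
      = (1/24)[(22) + (0) + (-6) + (-16) + (0)] = 0/24 = 0
  <chi_rho, chi_4> = (1/24)[1*(11)*conj(3) + 6*(-1)*conj(1) + 3*(-1)*conj(-1) + 8*(2)*conj(0) + 6*(1)*conj(-1)]
      = (1/24)[(33) + (-6) + (3) + (0) + (-6)] = 24/24 = 1
  <chi_rho, chi_5> = (1/24)[1*(11)*conj(3) + 6*(-1)*conj(-1) + 3*(-1)*conj(-1) + 8*(2)*conj(0) + 6*(1)*conj(1)]
      = (1/24)[(33) + (6) + (3) + (0) + (6)] = 48/24 = 2
Dimension check: dim(rho) = sum (mult * dim) = 1*1 + 1*1 + 0*2 + 1*3 + 2*3 = 11 = chi_rho(e) = 11.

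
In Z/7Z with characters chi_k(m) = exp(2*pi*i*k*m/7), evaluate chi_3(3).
chi_3(3) = zeta_7^9 = exp(4*I*pi/7)

Reasoning: chi_3(3) = zeta_7^(3*3) = zeta_7^9. Since zeta_7^7 = 1, this equals zeta_7^2 = exp(2*pi*i*2/7) = exp(4*I*pi/7).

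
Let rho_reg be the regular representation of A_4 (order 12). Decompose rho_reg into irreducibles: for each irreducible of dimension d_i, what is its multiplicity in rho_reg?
Each irreducible V_i of dimension d_i appears with multiplicity d_i, i.e. rho_reg = (direct sum over all irreducibles V_i) d_i V_i. The irreducible dimensions for A_4 are 1, 1, 1, 3: 3 irreducibles of dimension 1, each with multiplicity 1; 1 irreducible of dimension 3, with multiplicity 3. Total dimension 3*1*1 + 1*3*3 = 12 = |G|.

Explanation: General theorem: in the regular representation of a finite group G, each irreducible appears with multiplicity equal to its dimension. Check: dim(rho_reg) = sum d_i^2 = 1 + 1 + 1 + 9 = 12 = |G|.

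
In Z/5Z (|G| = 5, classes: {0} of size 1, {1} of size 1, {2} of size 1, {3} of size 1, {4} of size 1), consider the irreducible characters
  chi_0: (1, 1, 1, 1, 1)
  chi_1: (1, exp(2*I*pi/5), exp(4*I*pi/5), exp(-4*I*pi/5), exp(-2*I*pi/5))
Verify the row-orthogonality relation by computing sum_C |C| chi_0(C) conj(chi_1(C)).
Sum = 0; so <chi_0, chi_1> = 0 (distinct irreducibles are orthogonal).

Solution. Compute term by term over conjugacy classes (|C| * chi_0(C) * conj(chi_1(C))):
  1*(1)*conj(1) + 1*(1)*conj(exp(2*I*pi/5)) + 1*(1)*conj(exp(4*I*pi/5)) + 1*(1)*conj(exp(-4*I*pi/5)) + 1*(1)*conj(exp(-2*I*pi/5))
  = (1) + (exp(-2*I*pi/5)) + (exp(-4*I*pi/5)) + (exp(4*I*pi/5)) + (exp(2*I*pi/5))
  = 0.
(Exp terms are combined using exp(i*s)*conj(exp(i*t)) = exp(i*(s-t)), and sums of them are collapsed using the identity that for every m > 1 the m distinct m-th roots of unity sum to 0, e.g. 1 + exp(2*I*pi/3) + exp(-2*I*pi/3) = 0.)
Dividing by |G| = 5 gives 0/5 = 0, matching the row-orthogonality relation <chi_0, chi_1> = [chi_0 = chi_1].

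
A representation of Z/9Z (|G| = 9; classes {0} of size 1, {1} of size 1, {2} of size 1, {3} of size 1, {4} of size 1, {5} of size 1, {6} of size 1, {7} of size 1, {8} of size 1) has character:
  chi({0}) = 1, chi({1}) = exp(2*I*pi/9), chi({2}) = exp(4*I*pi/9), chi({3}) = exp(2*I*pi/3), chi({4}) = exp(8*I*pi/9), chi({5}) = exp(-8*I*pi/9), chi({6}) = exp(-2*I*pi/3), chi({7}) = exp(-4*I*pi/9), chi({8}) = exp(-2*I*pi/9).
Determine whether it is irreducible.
Irreducible: <chi, chi> = 1.

Derivation: <chi, chi> = (1/|G|) sum_C |C| * |chi(C)|^2 = (1/9)[1*|1|^2 + 1*|exp(2*I*pi/9)|^2 + 1*|exp(4*I*pi/9)|^2 + 1*|exp(2*I*pi/3)|^2 + 1*|exp(8*I*pi/9)|^2 + 1*|exp(-8*I*pi/9)|^2 + 1*|exp(-2*I*pi/3)|^2 + 1*|exp(-4*I*pi/9)|^2 + 1*|exp(-2*I*pi/9)|^2]
  = (1/9)[(1) + (1) + (1) + (1) + (1) + (1) + (1) + (1) + (1)] = 9/9 = 1.
(Exp terms are combined using exp(i*s)*conj(exp(i*t)) = exp(i*(s-t)), and sums of them are collapsed using the identity that for every m > 1 the m distinct m-th roots of unity sum to 0, e.g. 1 + exp(2*I*pi/3) + exp(-2*I*pi/3) = 0.)
A character is irreducible iff <chi, chi> = 1, so this representation is irreducible.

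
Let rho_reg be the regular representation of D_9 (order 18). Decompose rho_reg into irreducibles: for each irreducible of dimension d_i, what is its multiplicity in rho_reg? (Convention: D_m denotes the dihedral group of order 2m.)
Each irreducible V_i of dimension d_i appears with multiplicity d_i, i.e. rho_reg = (direct sum over all irreducibles V_i) d_i V_i. The irreducible dimensions for D_9 are 1, 1, 2, 2, 2, 2: 2 irreducibles of dimension 1, each with multiplicity 1; 4 irreducibles of dimension 2, each with multiplicity 2. Total dimension 2*1*1 + 4*2*2 = 18 = |G|.

Explanation: General theorem: in the regular representation of a finite group G, each irreducible appears with multiplicity equal to its dimension. Check: dim(rho_reg) = sum d_i^2 = 1 + 1 + 4 + 4 + 4 + 4 = 18 = |G|.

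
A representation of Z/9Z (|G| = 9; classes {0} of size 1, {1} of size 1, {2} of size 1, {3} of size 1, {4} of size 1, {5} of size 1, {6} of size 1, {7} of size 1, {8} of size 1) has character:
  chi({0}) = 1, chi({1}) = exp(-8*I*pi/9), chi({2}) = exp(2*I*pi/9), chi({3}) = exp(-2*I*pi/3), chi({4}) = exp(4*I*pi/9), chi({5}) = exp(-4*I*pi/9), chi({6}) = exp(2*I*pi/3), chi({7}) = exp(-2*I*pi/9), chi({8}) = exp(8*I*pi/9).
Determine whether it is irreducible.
Irreducible: <chi, chi> = 1.

Details: <chi, chi> = (1/|G|) sum_C |C| * |chi(C)|^2 = (1/9)[1*|1|^2 + 1*|exp(-8*I*pi/9)|^2 + 1*|exp(2*I*pi/9)|^2 + 1*|exp(-2*I*pi/3)|^2 + 1*|exp(4*I*pi/9)|^2 + 1*|exp(-4*I*pi/9)|^2 + 1*|exp(2*I*pi/3)|^2 + 1*|exp(-2*I*pi/9)|^2 + 1*|exp(8*I*pi/9)|^2]
  = (1/9)[(1) + (1) + (1) + (1) + (1) + (1) + (1) + (1) + (1)] = 9/9 = 1.
(Exp terms are combined using exp(i*s)*conj(exp(i*t)) = exp(i*(s-t)), and sums of them are collapsed using the identity that for every m > 1 the m distinct m-th roots of unity sum to 0, e.g. 1 + exp(2*I*pi/3) + exp(-2*I*pi/3) = 0.)
A character is irreducible iff <chi, chi> = 1, so this representation is irreducible.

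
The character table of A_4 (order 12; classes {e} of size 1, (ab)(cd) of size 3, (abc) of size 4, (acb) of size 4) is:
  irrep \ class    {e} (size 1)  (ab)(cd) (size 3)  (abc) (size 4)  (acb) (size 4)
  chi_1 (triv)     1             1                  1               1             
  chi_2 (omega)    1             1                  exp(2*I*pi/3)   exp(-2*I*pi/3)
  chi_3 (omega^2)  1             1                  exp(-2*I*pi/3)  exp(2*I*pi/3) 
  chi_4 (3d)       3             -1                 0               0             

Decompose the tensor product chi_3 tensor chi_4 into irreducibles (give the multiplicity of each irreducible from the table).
chi_3 tensor chi_4 = chi_4 (all other irreducibles have multiplicity 0).

Derivation: The character of a tensor product is the pointwise product (chi_3 * chi_4)(C) = chi_3(C) * chi_4(C):
  {e}: (1)*(3), (ab)(cd): (1)*(-1), (abc): (exp(-2*I*pi/3))*(0), (acb): (exp(2*I*pi/3))*(0)
so (chi_3 * chi_4) takes values
  {e} -> 3, (ab)(cd) -> -1, (abc) -> 0, (acb) -> 0.
Now take the inner product of this character with each irreducible chi from the table, <chi_3*chi_4, chi> = (1/12) sum_C |C| (chi_3*chi_4)(C) conj(chi(C)):
  <chi_3*chi_4, chi_1> = (1/12)[1*(3)*conj(1) + 3*(-1)*conj(1) + 4*(0)*conj(1) + 4*(0)*conj(1)]
      = (1/12)[(3) + (-3) + (0) + (0)] = 0/12 = 0
  <chi_3*chi_4, chi_2> = (1/12)[1*(3)*conj(1) + 3*(-1)*conj(1) + 4*(0)*conj(exp(2*I*pi/3)) + 4*(0)*conj(exp(-2*I*pi/3))]
      = (1/12)[(3) + (-3) + (0) + (0)] = 0/12 = 0
  <chi_3*chi_4, chi_3> = (1/12)[1*(3)*conj(1) + 3*(-1)*conj(1) + 4*(0)*conj(exp(-2*I*pi/3)) + 4*(0)*conj(exp(2*I*pi/3))]
      = (1/12)[(3) + (-3) + (0) + (0)] = 0/12 = 0
  <chi_3*chi_4, chi_4> = (1/12)[1*(3)*conj(3) + 3*(-1)*conj(-1) + 4*(0)*conj(0) + 4*(0)*conj(0)]
      = (1/12)[(9) + (3) + (0) + (0)] = 12/12 = 1
(Exp terms are combined using exp(i*s)*conj(exp(i*t)) = exp(i*(s-t)), and sums of them are collapsed using the identity that for every m > 1 the m distinct m-th roots of unity sum to 0, e.g. 1 + exp(2*I*pi/3) + exp(-2*I*pi/3) = 0.)
Hence the multiplicities are chi_4: 1. Dimension check: dim(chi_3)*dim(chi_4) = 1*3 = 3 and sum (mult * dim) = 1*3 = 3.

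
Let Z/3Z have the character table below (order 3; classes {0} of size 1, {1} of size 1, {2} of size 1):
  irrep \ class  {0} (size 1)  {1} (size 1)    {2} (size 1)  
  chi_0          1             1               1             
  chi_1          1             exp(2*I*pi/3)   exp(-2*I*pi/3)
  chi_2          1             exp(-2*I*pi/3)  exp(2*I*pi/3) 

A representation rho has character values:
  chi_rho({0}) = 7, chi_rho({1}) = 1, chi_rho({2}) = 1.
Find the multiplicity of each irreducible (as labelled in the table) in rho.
Multiplicities: chi_0: 3, chi_1: 2, chi_2: 2.

Proof sketch: Use <chi_rho, chi> = (1/|G|) sum_C |C| * chi_rho(C) * conj(chi(C)) with |G| = 3 for each irreducible chi in the table:
  <chi_rho, chi_0> = (1/3)[1*(7)*conj(1) + 1*(1)*conj(1) + 1*(1)*conj(1)]
      = (1/3)[(7) + (1) + (1)] = 9/3 = 3
  <chi_rho, chi_1> = (1/3)[1*(7)*conj(1) + 1*(1)*conj(exp(2*I*pi/3)) + 1*(1)*conj(exp(-2*I*pi/3))]
      = (1/3)[(7) + (2 + 3*exp(-2*I*pi/3) + 2*exp(2*I*pi/3)) + (2 + 2*exp(-2*I*pi/3) + 3*exp(2*I*pi/3))] = 6/3 = 2
  <chi_rho, chi_2> = (1/3)[1*(7)*conj(1) + 1*(1)*conj(exp(-2*I*pi/3)) + 1*(1)*conj(exp(2*I*pi/3))]
      = (1/3)[(7) + (2 + 2*exp(-2*I*pi/3) + 3*exp(2*I*pi/3)) + (2 + 3*exp(-2*I*pi/3) + 2*exp(2*I*pi/3))] = 6/3 = 2
(Exp terms are combined using exp(i*s)*conj(exp(i*t)) = exp(i*(s-t)), and sums of them are collapsed using the identity that for every m > 1 the m distinct m-th roots of unity sum to 0, e.g. 1 + exp(2*I*pi/3) + exp(-2*I*pi/3) = 0.)
Dimension check: dim(rho) = sum (mult * dim) = 3*1 + 2*1 + 2*1 = 7 = chi_rho(e) = 7.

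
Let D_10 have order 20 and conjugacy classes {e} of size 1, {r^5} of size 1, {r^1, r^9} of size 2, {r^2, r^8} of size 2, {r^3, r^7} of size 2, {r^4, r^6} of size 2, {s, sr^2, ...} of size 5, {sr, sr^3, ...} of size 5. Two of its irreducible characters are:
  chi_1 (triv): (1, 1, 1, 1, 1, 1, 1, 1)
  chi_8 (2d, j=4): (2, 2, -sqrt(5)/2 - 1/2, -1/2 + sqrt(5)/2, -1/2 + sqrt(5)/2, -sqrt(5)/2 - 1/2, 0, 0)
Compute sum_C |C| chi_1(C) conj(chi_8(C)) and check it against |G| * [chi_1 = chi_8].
Sum = 0; so <chi_1, chi_8> = 0 (distinct irreducibles are orthogonal).

Working: Compute term by term over conjugacy classes (|C| * chi_1(C) * conj(chi_8(C))):
  1*(1)*conj(2) + 1*(1)*conj(2) + 2*(1)*conj(-sqrt(5)/2 - 1/2) + 2*(1)*conj(-1/2 + sqrt(5)/2) + 2*(1)*conj(-1/2 + sqrt(5)/2) + 2*(1)*conj(-sqrt(5)/2 - 1/2) + 5*(1)*conj(0) + 5*(1)*conj(0)
  = (2) + (2) + (-sqrt(5) - 1) + (-1 + sqrt(5)) + (-1 + sqrt(5)) + (-sqrt(5) - 1) + (0) + (0)
  = 0.
Dividing by |G| = 20 gives 0/20 = 0, matching the row-orthogonality relation <chi_1, chi_8> = [chi_1 = chi_8].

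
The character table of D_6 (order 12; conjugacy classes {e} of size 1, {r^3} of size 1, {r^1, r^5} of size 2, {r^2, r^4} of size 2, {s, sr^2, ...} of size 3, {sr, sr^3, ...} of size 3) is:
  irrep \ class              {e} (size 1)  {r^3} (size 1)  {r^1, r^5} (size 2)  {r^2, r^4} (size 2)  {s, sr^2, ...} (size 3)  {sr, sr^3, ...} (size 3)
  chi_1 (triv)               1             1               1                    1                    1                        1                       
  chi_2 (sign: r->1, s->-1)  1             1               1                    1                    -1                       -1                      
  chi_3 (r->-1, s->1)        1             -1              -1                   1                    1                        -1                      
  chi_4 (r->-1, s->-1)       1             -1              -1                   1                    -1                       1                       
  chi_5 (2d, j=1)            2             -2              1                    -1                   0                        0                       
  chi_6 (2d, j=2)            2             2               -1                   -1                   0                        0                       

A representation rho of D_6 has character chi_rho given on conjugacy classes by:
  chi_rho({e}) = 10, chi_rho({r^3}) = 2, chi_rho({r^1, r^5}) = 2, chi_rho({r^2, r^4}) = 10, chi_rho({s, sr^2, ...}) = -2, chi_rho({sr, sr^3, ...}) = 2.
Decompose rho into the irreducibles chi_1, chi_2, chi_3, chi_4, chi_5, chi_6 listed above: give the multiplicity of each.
Multiplicities: chi_1: 3, chi_2: 3, chi_3: 1, chi_4: 3, chi_5: 0, chi_6: 0.

Details: Use <chi_rho, chi> = (1/|G|) sum_C |C| * chi_rho(C) * conj(chi(C)) with |G| = 12 for each irreducible chi in the table:
  <chi_rho, chi_1> = (1/12)[1*(10)*conj(1) + 1*(2)*conj(1) + 2*(2)*conj(1) + 2*(10)*conj(1) + 3*(-2)*conj(1) + 3*(2)*conj(1)]
      = (1/12)[(10) + (2) + (4) + (20) + (-6) + (6)] = 36/12 = 3
  <chi_rho, chi_2> = (1/12)[1*(10)*conj(1) + 1*(2)*conj(1) + 2*(2)*conj(1) + 2*(10)*conj(1) + 3*(-2)*conj(-1) + 3*(2)*conj(-1)]
      = (1/12)[(10) + (2) + (4) + (20) + (6) + (-6)] = 36/12 = 3
  <chi_rho, chi_3> = (1/12)[1*(10)*conj(1) + 1*(2)*conj(-1) + 2*(2)*conj(-1) + 2*(10)*conj(1) + 3*(-2)*conj(1) + 3*(2)*conj(-1)]
      = (1/12)[(10) + (-2) + (-4) + (20) + (-6) + (-6)] = 12/12 = 1
  <chi_rho, chi_4> = (1/12)[1*(10)*conj(1) + 1*(2)*conj(-1) + 2*(2)*conj(-1) + 2*(10)*conj(1) + 3*(-2)*conj(-1) + 3*(2)*conj(1)]
      = (1/12)[(10) + (-2) + (-4) + (20) + (6) + (6)] = 36/12 = 3
  <chi_rho, chi_5> = (1/12)[1*(10)*conj(2) + 1*(2)*conj(-2) + 2*(2)*conj(1) + 2*(10)*conj(-1) + 3*(-2)*conj(0) + 3*(2)*conj(0)]
      = (1/12)[(20) + (-4) + (4) + (-20) + (0) + (0)] = 0/12 = 0
  <chi_rho, chi_6> = (1/12)[1*(10)*conj(2) + 1*(2)*conj(2) + 2*(2)*conj(-1) + 2*(10)*conj(-1) + 3*(-2)*conj(0) + 3*(2)*conj(0)]
      = (1/12)[(20) + (4) + (-4) + (-20) + (0) + (0)] = 0/12 = 0
Dimension check: dim(rho) = sum (mult * dim) = 3*1 + 3*1 + 1*1 + 3*1 + 0*2 + 0*2 = 10 = chi_rho(e) = 10.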